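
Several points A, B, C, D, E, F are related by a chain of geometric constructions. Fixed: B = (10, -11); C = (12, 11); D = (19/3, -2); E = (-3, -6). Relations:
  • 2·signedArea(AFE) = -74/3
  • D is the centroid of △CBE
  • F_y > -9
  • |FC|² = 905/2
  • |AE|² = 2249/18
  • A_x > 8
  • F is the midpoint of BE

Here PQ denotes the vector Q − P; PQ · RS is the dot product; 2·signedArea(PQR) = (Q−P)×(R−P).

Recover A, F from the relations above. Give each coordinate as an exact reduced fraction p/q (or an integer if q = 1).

1. F_x = 7/2  [F is the midpoint of BE]
2. F_y = -17/2  [F is the midpoint of BE]
   → F = (7/2, -17/2)
3. A_x = 49/6  [line -5/2·x + -13/2·y + -131/6 = 0 ∩ |AE|² = 2249/18]
4. A_y = -13/2  [line -5/2·x + -13/2·y + -131/6 = 0 ∩ |AE|² = 2249/18]
   → A = (49/6, -13/2)

A = (49/6, -13/2)
F = (7/2, -17/2)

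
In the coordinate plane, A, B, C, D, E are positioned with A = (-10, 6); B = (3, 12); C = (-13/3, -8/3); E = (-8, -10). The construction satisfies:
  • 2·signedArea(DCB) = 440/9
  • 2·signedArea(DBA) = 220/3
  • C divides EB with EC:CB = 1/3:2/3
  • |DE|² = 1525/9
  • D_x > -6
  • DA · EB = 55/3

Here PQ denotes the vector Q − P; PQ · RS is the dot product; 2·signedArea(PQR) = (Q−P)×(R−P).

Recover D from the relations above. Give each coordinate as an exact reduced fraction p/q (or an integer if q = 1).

1. D_x = -5  [2·signedArea(DBA) = 220/3 ∩ DA · EB = 55/3]
2. D_y = 8/3  [2·signedArea(DBA) = 220/3 ∩ DA · EB = 55/3]
   → D = (-5, 8/3)

D = (-5, 8/3)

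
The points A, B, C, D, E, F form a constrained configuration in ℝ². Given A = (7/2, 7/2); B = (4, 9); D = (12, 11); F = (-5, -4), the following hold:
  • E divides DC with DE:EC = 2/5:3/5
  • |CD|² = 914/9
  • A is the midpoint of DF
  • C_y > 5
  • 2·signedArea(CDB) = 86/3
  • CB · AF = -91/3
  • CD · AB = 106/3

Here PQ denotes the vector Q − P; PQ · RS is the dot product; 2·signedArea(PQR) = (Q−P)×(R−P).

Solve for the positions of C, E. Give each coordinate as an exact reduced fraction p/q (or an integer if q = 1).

1. C_x = 11/3  [CB · AF = -91/3 ∩ CD · AB = 106/3]
2. C_y = 16/3  [CB · AF = -91/3 ∩ CD · AB = 106/3]
   → C = (11/3, 16/3)
3. E_x = 26/3  [E divides DC with DE:EC = 2/5:3/5]
4. E_y = 131/15  [E divides DC with DE:EC = 2/5:3/5]
   → E = (26/3, 131/15)

C = (11/3, 16/3)
E = (26/3, 131/15)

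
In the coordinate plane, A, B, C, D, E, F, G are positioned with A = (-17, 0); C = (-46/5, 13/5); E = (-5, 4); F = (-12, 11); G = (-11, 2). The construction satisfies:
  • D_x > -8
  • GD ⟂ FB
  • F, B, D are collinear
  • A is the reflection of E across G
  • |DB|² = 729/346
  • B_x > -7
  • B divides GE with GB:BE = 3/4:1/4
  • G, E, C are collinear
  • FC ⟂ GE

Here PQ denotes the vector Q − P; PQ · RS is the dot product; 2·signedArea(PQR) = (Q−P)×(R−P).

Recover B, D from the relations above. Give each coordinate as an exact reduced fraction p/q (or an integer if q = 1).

1. B_x = -13/2  [B divides GE with GB:BE = 3/4:1/4]
2. B_y = 7/2  [B divides GE with GB:BE = 3/4:1/4]
   → B = (-13/2, 7/2)
3. D_x = -1273/173  [F, B, D are collinear ∩ GD ⟂ FB]
4. D_y = 808/173  [F, B, D are collinear ∩ GD ⟂ FB]
   → D = (-1273/173, 808/173)

B = (-13/2, 7/2)
D = (-1273/173, 808/173)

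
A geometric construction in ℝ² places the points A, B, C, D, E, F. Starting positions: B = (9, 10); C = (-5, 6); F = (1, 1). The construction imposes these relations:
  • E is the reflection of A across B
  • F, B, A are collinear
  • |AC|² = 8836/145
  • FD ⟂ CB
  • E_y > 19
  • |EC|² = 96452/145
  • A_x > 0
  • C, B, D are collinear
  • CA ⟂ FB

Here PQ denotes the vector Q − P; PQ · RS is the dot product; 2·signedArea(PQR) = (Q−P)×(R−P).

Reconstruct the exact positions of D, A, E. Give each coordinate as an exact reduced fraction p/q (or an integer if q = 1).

A = (121/145, 118/145)
D = (-41/53, 382/53)
E = (2489/145, 2782/145)

1. D_x = -41/53  [C, B, D are collinear ∩ FD ⟂ CB]
2. D_y = 382/53  [C, B, D are collinear ∩ FD ⟂ CB]
   → D = (-41/53, 382/53)
3. A_x = 121/145  [F, B, A are collinear ∩ CA ⟂ FB]
4. A_y = 118/145  [F, B, A are collinear ∩ CA ⟂ FB]
   → A = (121/145, 118/145)
5. E_x = 2489/145  [E is the reflection of A across B]
6. E_y = 2782/145  [E is the reflection of A across B]
   → E = (2489/145, 2782/145)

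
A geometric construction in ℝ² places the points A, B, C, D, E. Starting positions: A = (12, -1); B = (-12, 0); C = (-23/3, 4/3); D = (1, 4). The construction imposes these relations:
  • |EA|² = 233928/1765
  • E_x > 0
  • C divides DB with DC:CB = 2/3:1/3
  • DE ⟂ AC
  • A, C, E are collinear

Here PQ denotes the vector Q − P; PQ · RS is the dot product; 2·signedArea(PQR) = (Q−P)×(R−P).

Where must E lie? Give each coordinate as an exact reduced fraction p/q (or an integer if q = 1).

E = (1002/1765, 629/1765)

1. E_x = 1002/1765  [A, C, E are collinear ∩ DE ⟂ AC]
2. E_y = 629/1765  [A, C, E are collinear ∩ DE ⟂ AC]
   → E = (1002/1765, 629/1765)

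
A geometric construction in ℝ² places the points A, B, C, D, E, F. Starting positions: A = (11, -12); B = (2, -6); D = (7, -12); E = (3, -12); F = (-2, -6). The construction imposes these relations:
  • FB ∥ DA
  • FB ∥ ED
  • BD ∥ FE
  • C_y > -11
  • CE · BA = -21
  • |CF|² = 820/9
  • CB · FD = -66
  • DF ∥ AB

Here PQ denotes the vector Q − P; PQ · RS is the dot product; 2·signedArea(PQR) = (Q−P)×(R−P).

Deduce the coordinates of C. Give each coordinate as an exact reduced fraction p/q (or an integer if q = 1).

1. C_x = 20/3  [line -9·x + 6·y + 120 = 0 ∩ |CF|² = 820/9]
2. C_y = -10  [line -9·x + 6·y + 120 = 0 ∩ |CF|² = 820/9]
   → C = (20/3, -10)

C = (20/3, -10)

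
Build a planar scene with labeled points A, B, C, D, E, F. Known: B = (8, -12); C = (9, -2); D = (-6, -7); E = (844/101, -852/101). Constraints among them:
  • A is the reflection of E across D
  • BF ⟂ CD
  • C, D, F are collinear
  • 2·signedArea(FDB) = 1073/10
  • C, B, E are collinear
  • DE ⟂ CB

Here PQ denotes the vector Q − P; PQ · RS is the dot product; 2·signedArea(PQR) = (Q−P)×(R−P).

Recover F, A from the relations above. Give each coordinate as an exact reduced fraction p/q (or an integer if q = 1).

A = (-2056/101, -562/101)
F = (51/10, -33/10)

1. F_x = 51/10  [C, D, F are collinear ∩ BF ⟂ CD]
2. F_y = -33/10  [C, D, F are collinear ∩ BF ⟂ CD]
   → F = (51/10, -33/10)
3. A_x = -2056/101  [A is the reflection of E across D]
4. A_y = -562/101  [A is the reflection of E across D]
   → A = (-2056/101, -562/101)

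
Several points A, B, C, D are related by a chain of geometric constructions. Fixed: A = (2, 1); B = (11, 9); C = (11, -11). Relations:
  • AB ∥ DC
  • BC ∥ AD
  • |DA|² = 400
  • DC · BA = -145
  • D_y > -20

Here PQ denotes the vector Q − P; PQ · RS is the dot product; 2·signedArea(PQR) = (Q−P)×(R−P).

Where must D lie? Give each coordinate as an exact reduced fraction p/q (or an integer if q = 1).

1. D_x = 2  [AB ∥ DC ∩ BC ∥ AD]
2. D_y = -19  [AB ∥ DC ∩ BC ∥ AD]
   → D = (2, -19)

D = (2, -19)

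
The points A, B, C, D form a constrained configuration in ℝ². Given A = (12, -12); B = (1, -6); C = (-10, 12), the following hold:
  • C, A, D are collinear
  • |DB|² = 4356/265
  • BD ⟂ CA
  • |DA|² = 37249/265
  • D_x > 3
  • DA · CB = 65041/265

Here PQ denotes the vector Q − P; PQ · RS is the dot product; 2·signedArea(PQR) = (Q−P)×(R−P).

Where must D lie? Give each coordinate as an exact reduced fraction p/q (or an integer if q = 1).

D = (1057/265, -864/265)

1. D_x = 1057/265  [C, A, D are collinear ∩ BD ⟂ CA]
2. D_y = -864/265  [C, A, D are collinear ∩ BD ⟂ CA]
   → D = (1057/265, -864/265)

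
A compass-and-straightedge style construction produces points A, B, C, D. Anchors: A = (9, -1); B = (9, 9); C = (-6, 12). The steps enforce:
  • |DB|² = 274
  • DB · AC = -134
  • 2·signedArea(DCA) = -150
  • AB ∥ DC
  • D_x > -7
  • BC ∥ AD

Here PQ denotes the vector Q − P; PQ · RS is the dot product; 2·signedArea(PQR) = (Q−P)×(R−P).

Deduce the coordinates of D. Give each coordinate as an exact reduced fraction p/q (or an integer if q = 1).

1. D_x = -6  [AB ∥ DC ∩ BC ∥ AD]
2. D_y = 2  [AB ∥ DC ∩ BC ∥ AD]
   → D = (-6, 2)

D = (-6, 2)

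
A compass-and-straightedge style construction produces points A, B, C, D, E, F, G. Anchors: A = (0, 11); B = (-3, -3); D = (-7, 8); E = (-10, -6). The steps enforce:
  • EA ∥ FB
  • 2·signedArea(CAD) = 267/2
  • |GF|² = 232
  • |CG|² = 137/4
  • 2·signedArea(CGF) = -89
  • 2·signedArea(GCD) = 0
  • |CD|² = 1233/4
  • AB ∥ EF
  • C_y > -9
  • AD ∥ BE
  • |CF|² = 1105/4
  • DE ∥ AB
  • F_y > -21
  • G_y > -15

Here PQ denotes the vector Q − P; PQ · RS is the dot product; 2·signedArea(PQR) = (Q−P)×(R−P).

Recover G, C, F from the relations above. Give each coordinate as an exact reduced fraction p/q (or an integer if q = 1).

1. F_x = -13  [EA ∥ FB ∩ AB ∥ EF]
2. F_y = -20  [EA ∥ FB ∩ AB ∥ EF]
   → F = (-13, -20)
3. C_x = -1  [line 3·x + -7·y + -113/2 = 0 ∩ |CF|² = 1105/4]
4. C_y = -17/2  [line 3·x + -7·y + -113/2 = 0 ∩ |CF|² = 1105/4]
   → C = (-1, -17/2)
5. G_x = 1  [2·signedArea(GCD) = 0 ∩ 2·signedArea(CGF) = -89]
6. G_y = -14  [2·signedArea(GCD) = 0 ∩ 2·signedArea(CGF) = -89]
   → G = (1, -14)

C = (-1, -17/2)
F = (-13, -20)
G = (1, -14)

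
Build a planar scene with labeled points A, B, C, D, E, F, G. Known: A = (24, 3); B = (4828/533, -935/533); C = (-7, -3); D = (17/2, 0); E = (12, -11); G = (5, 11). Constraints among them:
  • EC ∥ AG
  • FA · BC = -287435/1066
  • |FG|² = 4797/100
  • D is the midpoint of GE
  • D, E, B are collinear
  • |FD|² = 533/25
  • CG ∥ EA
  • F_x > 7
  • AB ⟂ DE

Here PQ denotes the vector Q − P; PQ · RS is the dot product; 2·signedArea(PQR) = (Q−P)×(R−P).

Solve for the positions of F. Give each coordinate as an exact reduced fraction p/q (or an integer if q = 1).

F = (71/10, 22/5)

1. F_x = 71/10  [line 8559/533·x + 664/533·y + -127381/1066 = 0 ∩ |FG|² = 4797/100]
2. F_y = 22/5  [line 8559/533·x + 664/533·y + -127381/1066 = 0 ∩ |FG|² = 4797/100]
   → F = (71/10, 22/5)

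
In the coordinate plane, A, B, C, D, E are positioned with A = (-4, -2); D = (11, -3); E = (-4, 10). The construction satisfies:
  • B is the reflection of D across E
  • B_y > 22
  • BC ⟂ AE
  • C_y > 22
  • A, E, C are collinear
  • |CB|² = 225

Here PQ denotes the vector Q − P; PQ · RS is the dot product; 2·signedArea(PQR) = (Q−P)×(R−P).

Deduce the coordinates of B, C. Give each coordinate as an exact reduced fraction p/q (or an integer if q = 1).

1. B_x = -19  [B is the reflection of D across E]
2. B_y = 23  [B is the reflection of D across E]
   → B = (-19, 23)
3. C_x = -4  [A, E, C are collinear ∩ BC ⟂ AE]
4. C_y = 23  [A, E, C are collinear ∩ BC ⟂ AE]
   → C = (-4, 23)

B = (-19, 23)
C = (-4, 23)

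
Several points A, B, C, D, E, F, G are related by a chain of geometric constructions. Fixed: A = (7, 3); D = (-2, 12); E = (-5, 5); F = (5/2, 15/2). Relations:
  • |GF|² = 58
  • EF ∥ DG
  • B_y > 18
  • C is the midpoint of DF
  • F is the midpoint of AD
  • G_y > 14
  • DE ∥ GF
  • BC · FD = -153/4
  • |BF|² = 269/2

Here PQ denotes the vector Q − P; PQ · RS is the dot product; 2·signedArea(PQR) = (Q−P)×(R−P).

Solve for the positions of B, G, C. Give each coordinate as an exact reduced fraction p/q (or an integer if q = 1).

1. G_x = 11/2  [DE ∥ GF ∩ EF ∥ DG]
2. G_y = 29/2  [DE ∥ GF ∩ EF ∥ DG]
   → G = (11/2, 29/2)
3. C_x = 1/4  [C is the midpoint of DF]
4. C_y = 39/4  [C is the midpoint of DF]
   → C = (1/4, 39/4)
5. B_x = 1  [line 9/2·x + -9/2·y + 81 = 0 ∩ |BF|² = 269/2]
6. B_y = 19  [line 9/2·x + -9/2·y + 81 = 0 ∩ |BF|² = 269/2]
   → B = (1, 19)

B = (1, 19)
C = (1/4, 39/4)
G = (11/2, 29/2)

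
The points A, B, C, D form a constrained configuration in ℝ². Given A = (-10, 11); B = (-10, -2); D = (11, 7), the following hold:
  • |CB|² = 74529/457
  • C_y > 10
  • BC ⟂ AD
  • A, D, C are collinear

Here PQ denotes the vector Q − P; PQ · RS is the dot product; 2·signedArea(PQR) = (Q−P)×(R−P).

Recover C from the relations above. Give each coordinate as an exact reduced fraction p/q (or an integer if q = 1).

C = (-3478/457, 4819/457)

1. C_x = -3478/457  [A, D, C are collinear ∩ BC ⟂ AD]
2. C_y = 4819/457  [A, D, C are collinear ∩ BC ⟂ AD]
   → C = (-3478/457, 4819/457)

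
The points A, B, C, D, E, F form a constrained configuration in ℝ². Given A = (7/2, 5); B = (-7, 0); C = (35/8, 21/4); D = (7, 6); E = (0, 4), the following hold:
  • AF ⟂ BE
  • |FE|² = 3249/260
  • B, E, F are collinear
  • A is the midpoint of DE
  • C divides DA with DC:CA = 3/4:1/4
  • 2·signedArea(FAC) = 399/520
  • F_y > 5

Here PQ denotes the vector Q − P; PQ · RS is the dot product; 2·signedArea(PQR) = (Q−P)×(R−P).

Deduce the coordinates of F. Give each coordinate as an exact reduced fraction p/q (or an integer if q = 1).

F = (399/130, 374/65)

1. F_x = 399/130  [B, E, F are collinear ∩ AF ⟂ BE]
2. F_y = 374/65  [B, E, F are collinear ∩ AF ⟂ BE]
   → F = (399/130, 374/65)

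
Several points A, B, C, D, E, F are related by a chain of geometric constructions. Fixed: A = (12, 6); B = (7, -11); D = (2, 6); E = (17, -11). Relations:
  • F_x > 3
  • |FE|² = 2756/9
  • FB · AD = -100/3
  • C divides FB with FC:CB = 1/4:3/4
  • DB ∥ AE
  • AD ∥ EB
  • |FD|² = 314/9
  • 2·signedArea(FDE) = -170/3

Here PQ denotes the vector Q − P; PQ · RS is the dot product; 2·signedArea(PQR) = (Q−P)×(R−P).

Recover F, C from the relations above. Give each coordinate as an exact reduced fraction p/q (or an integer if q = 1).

C = (9/2, -5/2)
F = (11/3, 1/3)

1. F_x = 11/3  [FB · AD = -100/3 ∩ 2·signedArea(FDE) = -170/3]
2. F_y = 1/3  [FB · AD = -100/3 ∩ 2·signedArea(FDE) = -170/3]
   → F = (11/3, 1/3)
3. C_x = 9/2  [C divides FB with FC:CB = 1/4:3/4]
4. C_y = -5/2  [C divides FB with FC:CB = 1/4:3/4]
   → C = (9/2, -5/2)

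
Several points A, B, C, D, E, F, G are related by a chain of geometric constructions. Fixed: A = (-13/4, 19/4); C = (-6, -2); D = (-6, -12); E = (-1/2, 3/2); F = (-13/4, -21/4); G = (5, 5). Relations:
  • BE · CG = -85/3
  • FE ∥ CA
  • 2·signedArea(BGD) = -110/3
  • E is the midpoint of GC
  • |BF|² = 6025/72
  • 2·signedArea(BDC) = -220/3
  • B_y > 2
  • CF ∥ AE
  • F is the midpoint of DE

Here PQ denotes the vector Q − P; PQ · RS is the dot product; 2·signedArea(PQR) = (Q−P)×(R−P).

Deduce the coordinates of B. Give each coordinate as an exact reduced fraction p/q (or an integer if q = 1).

B = (4/3, 8/3)

1. B_x = 4/3  [2·signedArea(BGD) = -110/3 ∩ BE · CG = -85/3]
2. B_y = 8/3  [2·signedArea(BGD) = -110/3 ∩ BE · CG = -85/3]
   → B = (4/3, 8/3)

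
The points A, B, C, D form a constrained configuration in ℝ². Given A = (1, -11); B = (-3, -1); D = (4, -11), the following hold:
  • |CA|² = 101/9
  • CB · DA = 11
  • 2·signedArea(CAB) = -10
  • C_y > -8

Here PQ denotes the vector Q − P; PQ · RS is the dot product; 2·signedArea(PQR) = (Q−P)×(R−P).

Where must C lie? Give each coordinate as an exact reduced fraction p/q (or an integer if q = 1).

C = (2/3, -23/3)

1. C_x = 2/3  [CB · DA = 11 ∩ 2·signedArea(CAB) = -10]
2. C_y = -23/3  [CB · DA = 11 ∩ 2·signedArea(CAB) = -10]
   → C = (2/3, -23/3)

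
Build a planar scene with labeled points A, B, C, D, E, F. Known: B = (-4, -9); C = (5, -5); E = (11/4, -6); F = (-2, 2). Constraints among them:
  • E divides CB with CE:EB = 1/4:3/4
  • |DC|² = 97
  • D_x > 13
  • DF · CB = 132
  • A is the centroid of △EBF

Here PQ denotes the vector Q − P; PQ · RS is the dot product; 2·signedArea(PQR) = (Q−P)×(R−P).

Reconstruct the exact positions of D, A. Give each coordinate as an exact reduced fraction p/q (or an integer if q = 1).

1. D_x = 14  [line 9·x + 4·y + -122 = 0 ∩ |DC|² = 97]
2. D_y = -1  [line 9·x + 4·y + -122 = 0 ∩ |DC|² = 97]
   → D = (14, -1)
3. A_x = -13/12  [A is the centroid of △EBF]
4. A_y = -13/3  [A is the centroid of △EBF]
   → A = (-13/12, -13/3)

A = (-13/12, -13/3)
D = (14, -1)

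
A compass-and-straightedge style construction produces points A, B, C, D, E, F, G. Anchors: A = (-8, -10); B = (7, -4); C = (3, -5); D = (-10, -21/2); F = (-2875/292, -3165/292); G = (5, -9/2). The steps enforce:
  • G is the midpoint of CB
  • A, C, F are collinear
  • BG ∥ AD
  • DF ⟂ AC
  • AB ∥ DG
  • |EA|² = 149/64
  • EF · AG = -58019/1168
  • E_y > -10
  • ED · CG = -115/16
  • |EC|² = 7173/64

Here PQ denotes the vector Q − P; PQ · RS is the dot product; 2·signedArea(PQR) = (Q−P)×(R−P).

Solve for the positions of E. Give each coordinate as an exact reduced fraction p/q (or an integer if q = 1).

E = (-27/4, -73/8)

1. E_x = -27/4  [EF · AG = -58019/1168 ∩ ED · CG = -115/16]
2. E_y = -73/8  [EF · AG = -58019/1168 ∩ ED · CG = -115/16]
   → E = (-27/4, -73/8)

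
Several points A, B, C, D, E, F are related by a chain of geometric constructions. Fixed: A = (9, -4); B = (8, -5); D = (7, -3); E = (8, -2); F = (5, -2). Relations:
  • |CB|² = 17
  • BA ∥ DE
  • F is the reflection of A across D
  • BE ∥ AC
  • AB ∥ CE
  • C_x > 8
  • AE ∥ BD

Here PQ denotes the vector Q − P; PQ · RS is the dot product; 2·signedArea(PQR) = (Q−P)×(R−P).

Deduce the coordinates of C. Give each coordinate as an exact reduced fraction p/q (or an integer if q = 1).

C = (9, -1)

1. C_x = 9  [AB ∥ CE ∩ BE ∥ AC]
2. C_y = -1  [AB ∥ CE ∩ BE ∥ AC]
   → C = (9, -1)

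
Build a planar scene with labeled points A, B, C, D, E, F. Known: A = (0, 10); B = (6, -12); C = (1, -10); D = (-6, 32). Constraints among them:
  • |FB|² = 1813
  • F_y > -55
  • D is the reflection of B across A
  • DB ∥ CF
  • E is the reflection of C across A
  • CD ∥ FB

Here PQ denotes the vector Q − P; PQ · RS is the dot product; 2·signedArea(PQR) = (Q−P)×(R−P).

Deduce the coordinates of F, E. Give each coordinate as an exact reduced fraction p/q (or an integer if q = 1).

E = (-1, 30)
F = (13, -54)

1. F_x = 13  [CD ∥ FB ∩ DB ∥ CF]
2. F_y = -54  [CD ∥ FB ∩ DB ∥ CF]
   → F = (13, -54)
3. E_x = -1  [E is the reflection of C across A]
4. E_y = 30  [E is the reflection of C across A]
   → E = (-1, 30)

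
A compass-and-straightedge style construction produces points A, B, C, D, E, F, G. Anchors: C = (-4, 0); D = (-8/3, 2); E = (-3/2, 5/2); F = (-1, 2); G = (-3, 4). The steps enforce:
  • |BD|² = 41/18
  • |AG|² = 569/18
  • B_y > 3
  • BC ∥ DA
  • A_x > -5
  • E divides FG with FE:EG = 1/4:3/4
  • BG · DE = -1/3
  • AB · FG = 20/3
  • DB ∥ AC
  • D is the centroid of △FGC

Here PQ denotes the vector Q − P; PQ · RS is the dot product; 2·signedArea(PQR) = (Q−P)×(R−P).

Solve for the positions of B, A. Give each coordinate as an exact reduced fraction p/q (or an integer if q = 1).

A = (-25/6, -3/2)
B = (-5/2, 7/2)

1. B_x = -5/2  [line -7/6·x + -1/2·y + -7/6 = 0 ∩ |BD|² = 41/18]
2. B_y = 7/2  [line -7/6·x + -1/2·y + -7/6 = 0 ∩ |BD|² = 41/18]
   → B = (-5/2, 7/2)
3. A_x = -25/6  [DB ∥ AC ∩ BC ∥ DA]
4. A_y = -3/2  [DB ∥ AC ∩ BC ∥ DA]
   → A = (-25/6, -3/2)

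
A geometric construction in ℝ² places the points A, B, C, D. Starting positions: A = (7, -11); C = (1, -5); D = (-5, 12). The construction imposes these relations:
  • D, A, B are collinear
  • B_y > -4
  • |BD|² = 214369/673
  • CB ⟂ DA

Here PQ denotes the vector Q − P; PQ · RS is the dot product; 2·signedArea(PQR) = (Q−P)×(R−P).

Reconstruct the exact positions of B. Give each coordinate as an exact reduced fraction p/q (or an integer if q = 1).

1. B_x = 2191/673  [D, A, B are collinear ∩ CB ⟂ DA]
2. B_y = -2573/673  [D, A, B are collinear ∩ CB ⟂ DA]
   → B = (2191/673, -2573/673)

B = (2191/673, -2573/673)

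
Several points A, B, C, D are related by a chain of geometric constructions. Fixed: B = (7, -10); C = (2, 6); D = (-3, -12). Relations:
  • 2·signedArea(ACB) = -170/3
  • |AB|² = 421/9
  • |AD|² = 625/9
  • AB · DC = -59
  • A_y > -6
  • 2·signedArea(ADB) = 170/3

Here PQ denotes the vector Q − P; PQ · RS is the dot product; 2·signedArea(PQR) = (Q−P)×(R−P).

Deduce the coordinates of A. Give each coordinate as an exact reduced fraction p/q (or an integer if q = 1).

A = (2, -16/3)

1. A_x = 2  [2·signedArea(ACB) = -170/3 ∩ AB · DC = -59]
2. A_y = -16/3  [2·signedArea(ACB) = -170/3 ∩ AB · DC = -59]
   → A = (2, -16/3)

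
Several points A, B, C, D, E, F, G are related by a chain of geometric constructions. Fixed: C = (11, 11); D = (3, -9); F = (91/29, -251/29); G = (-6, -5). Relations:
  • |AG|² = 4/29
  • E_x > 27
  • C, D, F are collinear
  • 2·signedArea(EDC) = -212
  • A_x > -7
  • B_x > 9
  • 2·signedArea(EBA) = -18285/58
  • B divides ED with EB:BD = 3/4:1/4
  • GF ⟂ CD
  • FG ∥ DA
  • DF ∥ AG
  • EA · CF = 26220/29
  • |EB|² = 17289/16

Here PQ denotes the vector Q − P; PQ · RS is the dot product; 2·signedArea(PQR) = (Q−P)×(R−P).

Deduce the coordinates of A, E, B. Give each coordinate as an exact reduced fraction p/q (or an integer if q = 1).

A = (-178/29, -155/29)
B = (37/4, 0)
E = (28, 27)

1. A_x = -178/29  [DF ∥ AG ∩ FG ∥ DA]
2. A_y = -155/29  [DF ∥ AG ∩ FG ∥ DA]
   → A = (-178/29, -155/29)
3. E_x = 28  [2·signedArea(EDC) = -212 ∩ EA · CF = 26220/29]
4. E_y = 27  [2·signedArea(EDC) = -212 ∩ EA · CF = 26220/29]
   → E = (28, 27)
5. B_x = 37/4  [B divides ED with EB:BD = 3/4:1/4]
6. B_y = 0  [B divides ED with EB:BD = 3/4:1/4]
   → B = (37/4, 0)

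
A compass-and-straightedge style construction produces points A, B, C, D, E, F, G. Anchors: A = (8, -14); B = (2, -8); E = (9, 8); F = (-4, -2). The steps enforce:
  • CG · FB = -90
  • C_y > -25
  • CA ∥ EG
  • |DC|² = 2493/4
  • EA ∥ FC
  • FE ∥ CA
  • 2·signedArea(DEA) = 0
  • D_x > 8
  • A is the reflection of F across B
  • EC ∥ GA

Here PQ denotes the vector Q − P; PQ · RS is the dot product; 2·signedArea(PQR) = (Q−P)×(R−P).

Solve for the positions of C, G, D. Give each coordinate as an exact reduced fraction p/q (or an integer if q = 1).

C = (-5, -24)
D = (17/2, -3)
G = (22, 18)

1. C_x = -5  [FE ∥ CA ∩ EA ∥ FC]
2. C_y = -24  [FE ∥ CA ∩ EA ∥ FC]
   → C = (-5, -24)
3. G_x = 22  [EC ∥ GA ∩ CA ∥ EG]
4. G_y = 18  [EC ∥ GA ∩ CA ∥ EG]
   → G = (22, 18)
5. D_x = 17/2  [line 22·x + -1·y + -190 = 0 ∩ |DC|² = 2493/4]
6. D_y = -3  [line 22·x + -1·y + -190 = 0 ∩ |DC|² = 2493/4]
   → D = (17/2, -3)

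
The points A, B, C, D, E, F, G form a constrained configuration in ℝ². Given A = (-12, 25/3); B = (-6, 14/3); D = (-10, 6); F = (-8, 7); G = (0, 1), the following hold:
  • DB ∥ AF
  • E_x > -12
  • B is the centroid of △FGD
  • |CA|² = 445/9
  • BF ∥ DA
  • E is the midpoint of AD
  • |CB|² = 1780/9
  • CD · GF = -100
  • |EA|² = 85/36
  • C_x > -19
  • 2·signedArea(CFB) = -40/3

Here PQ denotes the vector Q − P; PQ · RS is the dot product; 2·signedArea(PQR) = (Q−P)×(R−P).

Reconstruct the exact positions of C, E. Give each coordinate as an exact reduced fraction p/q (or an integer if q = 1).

1. C_x = -18  [CD · GF = -100 ∩ 2·signedArea(CFB) = -40/3]
2. C_y = 12  [CD · GF = -100 ∩ 2·signedArea(CFB) = -40/3]
   → C = (-18, 12)
3. E_x = -11  [E is the midpoint of AD]
4. E_y = 43/6  [E is the midpoint of AD]
   → E = (-11, 43/6)

C = (-18, 12)
E = (-11, 43/6)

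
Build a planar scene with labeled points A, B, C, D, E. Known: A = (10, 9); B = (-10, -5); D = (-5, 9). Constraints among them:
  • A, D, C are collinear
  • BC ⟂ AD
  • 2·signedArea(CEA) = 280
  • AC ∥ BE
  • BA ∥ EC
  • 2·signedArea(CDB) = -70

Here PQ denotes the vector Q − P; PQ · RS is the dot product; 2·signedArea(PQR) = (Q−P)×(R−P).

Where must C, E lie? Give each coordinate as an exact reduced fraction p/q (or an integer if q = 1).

C = (-10, 9)
E = (-30, -5)

1. C_x = -10  [A, D, C are collinear ∩ BC ⟂ AD]
2. C_y = 9  [A, D, C are collinear ∩ BC ⟂ AD]
   → C = (-10, 9)
3. E_x = -30  [BA ∥ EC ∩ AC ∥ BE]
4. E_y = -5  [BA ∥ EC ∩ AC ∥ BE]
   → E = (-30, -5)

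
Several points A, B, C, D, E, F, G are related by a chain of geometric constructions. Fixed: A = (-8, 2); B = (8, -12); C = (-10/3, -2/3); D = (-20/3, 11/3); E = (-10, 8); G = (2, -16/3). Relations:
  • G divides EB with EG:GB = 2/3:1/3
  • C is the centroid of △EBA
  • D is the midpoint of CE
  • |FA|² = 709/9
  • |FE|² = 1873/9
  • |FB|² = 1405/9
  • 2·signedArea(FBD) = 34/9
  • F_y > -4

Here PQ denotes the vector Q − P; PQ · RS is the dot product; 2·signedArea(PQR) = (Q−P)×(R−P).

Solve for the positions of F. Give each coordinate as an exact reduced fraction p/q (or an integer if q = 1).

F = (-2/3, -3)

1. F_x = -2/3  [line -47/3·x + -44/3·y + -490/9 = 0 ∩ |FB|² = 1405/9]
2. F_y = -3  [line -47/3·x + -44/3·y + -490/9 = 0 ∩ |FB|² = 1405/9]
   → F = (-2/3, -3)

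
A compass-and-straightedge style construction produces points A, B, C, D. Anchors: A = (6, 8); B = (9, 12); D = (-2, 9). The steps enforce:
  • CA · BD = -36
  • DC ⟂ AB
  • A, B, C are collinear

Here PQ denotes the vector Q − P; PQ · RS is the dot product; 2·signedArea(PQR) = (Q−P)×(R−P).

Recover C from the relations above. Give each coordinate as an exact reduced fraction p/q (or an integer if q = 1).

1. C_x = 18/5  [A, B, C are collinear ∩ DC ⟂ AB]
2. C_y = 24/5  [A, B, C are collinear ∩ DC ⟂ AB]
   → C = (18/5, 24/5)

C = (18/5, 24/5)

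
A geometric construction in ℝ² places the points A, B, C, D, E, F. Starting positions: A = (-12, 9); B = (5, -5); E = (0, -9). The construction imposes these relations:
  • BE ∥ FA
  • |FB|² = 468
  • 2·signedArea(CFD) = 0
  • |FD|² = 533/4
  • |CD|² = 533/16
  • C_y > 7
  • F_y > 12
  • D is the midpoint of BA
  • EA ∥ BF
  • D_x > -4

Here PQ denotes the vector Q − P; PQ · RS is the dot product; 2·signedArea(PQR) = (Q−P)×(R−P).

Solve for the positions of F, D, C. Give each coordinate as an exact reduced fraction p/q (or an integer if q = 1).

C = (-21/4, 15/2)
D = (-7/2, 2)
F = (-7, 13)

1. F_x = -7  [BE ∥ FA ∩ EA ∥ BF]
2. F_y = 13  [BE ∥ FA ∩ EA ∥ BF]
   → F = (-7, 13)
3. D_x = -7/2  [D is the midpoint of BA]
4. D_y = 2  [D is the midpoint of BA]
   → D = (-7/2, 2)
5. C_x = -21/4  [line 11·x + 7/2·y + 63/2 = 0 ∩ |CD|² = 533/16]
6. C_y = 15/2  [line 11·x + 7/2·y + 63/2 = 0 ∩ |CD|² = 533/16]
   → C = (-21/4, 15/2)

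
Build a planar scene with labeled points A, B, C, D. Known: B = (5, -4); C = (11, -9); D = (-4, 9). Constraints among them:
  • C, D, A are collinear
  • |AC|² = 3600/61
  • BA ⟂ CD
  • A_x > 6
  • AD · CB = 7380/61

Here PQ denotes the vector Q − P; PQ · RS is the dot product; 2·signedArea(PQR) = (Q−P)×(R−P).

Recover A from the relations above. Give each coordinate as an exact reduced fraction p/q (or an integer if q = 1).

1. A_x = 371/61  [C, D, A are collinear ∩ BA ⟂ CD]
2. A_y = -189/61  [C, D, A are collinear ∩ BA ⟂ CD]
   → A = (371/61, -189/61)

A = (371/61, -189/61)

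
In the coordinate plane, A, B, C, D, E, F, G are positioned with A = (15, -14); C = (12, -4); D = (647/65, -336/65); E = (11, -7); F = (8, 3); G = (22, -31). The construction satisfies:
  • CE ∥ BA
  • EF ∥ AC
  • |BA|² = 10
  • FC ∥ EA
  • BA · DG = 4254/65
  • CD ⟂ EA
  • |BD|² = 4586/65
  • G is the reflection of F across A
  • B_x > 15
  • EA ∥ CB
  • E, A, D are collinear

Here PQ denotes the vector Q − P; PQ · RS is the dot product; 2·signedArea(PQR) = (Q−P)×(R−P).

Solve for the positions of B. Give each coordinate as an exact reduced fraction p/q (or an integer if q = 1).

1. B_x = 16  [CE ∥ BA ∩ EA ∥ CB]
2. B_y = -11  [CE ∥ BA ∩ EA ∥ CB]
   → B = (16, -11)

B = (16, -11)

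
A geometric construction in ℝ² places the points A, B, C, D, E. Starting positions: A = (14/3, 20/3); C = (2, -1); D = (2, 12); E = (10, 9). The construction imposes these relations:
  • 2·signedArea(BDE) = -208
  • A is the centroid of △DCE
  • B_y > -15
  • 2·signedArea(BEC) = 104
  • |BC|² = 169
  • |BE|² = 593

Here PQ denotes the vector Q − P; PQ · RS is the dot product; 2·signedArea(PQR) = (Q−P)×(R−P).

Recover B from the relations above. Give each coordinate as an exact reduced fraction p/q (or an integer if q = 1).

B = (2, -14)

1. B_x = 2  [2·signedArea(BDE) = -208 ∩ 2·signedArea(BEC) = 104]
2. B_y = -14  [2·signedArea(BDE) = -208 ∩ 2·signedArea(BEC) = 104]
   → B = (2, -14)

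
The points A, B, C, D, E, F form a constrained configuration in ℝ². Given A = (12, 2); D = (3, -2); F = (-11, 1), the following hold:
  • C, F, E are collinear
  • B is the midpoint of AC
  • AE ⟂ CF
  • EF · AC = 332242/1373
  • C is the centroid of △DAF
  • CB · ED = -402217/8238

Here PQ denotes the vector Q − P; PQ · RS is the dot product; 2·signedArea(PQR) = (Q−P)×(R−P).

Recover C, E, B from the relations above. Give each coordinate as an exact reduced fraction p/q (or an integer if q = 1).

1. C_x = 4/3  [C is the centroid of △DAF]
2. C_y = 1/3  [C is the centroid of △DAF]
   → C = (4/3, 1/3)
3. E_x = 16310/1373  [C, F, E are collinear ∩ AE ⟂ CF]
4. E_y = -325/1373  [C, F, E are collinear ∩ AE ⟂ CF]
   → E = (16310/1373, -325/1373)
5. B_x = 20/3  [B is the midpoint of AC]
6. B_y = 7/6  [B is the midpoint of AC]
   → B = (20/3, 7/6)

B = (20/3, 7/6)
C = (4/3, 1/3)
E = (16310/1373, -325/1373)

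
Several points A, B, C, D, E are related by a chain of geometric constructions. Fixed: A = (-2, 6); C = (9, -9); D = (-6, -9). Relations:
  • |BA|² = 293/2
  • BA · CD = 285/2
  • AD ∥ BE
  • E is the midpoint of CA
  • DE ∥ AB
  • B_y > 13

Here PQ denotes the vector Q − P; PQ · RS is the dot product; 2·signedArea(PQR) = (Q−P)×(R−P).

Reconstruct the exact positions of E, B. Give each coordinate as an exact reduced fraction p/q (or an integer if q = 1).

B = (15/2, 27/2)
E = (7/2, -3/2)

1. E_x = 7/2  [E is the midpoint of CA]
2. E_y = -3/2  [E is the midpoint of CA]
   → E = (7/2, -3/2)
3. B_x = 15/2  [AD ∥ BE ∩ DE ∥ AB]
4. B_y = 27/2  [AD ∥ BE ∩ DE ∥ AB]
   → B = (15/2, 27/2)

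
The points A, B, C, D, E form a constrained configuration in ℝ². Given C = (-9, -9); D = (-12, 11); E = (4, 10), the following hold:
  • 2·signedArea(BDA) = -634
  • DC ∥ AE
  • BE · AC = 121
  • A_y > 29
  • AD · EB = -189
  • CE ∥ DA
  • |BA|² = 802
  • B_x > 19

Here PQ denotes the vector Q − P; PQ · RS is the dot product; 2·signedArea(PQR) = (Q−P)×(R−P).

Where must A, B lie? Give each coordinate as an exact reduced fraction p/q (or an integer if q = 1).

1. A_x = 1  [DC ∥ AE ∩ CE ∥ DA]
2. A_y = 30  [DC ∥ AE ∩ CE ∥ DA]
   → A = (1, 30)
3. B_x = 20  [2·signedArea(BDA) = -634 ∩ AD · EB = -189]
4. B_y = 9  [2·signedArea(BDA) = -634 ∩ AD · EB = -189]
   → B = (20, 9)

A = (1, 30)
B = (20, 9)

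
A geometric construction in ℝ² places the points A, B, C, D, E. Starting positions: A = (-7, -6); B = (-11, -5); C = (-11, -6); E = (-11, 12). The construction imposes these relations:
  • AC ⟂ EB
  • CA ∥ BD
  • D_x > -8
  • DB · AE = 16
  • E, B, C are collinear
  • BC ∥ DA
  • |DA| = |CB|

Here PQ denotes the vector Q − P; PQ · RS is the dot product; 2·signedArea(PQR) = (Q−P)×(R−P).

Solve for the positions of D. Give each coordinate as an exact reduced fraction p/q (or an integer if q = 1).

1. D_x = -7  [BC ∥ DA ∩ CA ∥ BD]
2. D_y = -5  [BC ∥ DA ∩ CA ∥ BD]
   → D = (-7, -5)

D = (-7, -5)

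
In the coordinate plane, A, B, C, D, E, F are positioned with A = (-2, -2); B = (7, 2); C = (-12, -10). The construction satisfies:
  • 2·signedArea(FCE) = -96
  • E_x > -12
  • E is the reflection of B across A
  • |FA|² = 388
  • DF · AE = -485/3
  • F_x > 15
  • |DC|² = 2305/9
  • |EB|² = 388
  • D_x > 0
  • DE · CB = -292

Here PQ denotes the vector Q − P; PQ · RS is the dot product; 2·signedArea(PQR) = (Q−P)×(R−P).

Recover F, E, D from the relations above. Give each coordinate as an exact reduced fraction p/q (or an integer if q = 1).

1. E_x = -11  [E is the reflection of B across A]
2. E_y = -6  [E is the reflection of B across A]
   → E = (-11, -6)
3. F_x = 16  [line -4·x + 1·y + 58 = 0 ∩ |FA|² = 388]
4. F_y = 6  [line -4·x + 1·y + 58 = 0 ∩ |FA|² = 388]
   → F = (16, 6)
5. D_x = 1  [DE · CB = -292 ∩ DF · AE = -485/3]
6. D_y = -2/3  [DE · CB = -292 ∩ DF · AE = -485/3]
   → D = (1, -2/3)

D = (1, -2/3)
E = (-11, -6)
F = (16, 6)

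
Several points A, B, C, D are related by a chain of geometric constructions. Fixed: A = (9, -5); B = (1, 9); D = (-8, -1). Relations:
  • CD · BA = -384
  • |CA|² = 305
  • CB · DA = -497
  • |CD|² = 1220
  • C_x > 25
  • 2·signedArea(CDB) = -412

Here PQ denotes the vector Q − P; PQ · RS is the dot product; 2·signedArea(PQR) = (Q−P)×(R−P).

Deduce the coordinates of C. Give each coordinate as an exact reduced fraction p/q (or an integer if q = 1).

1. C_x = 26  [CB · DA = -497 ∩ 2·signedArea(CDB) = -412]
2. C_y = -9  [CB · DA = -497 ∩ 2·signedArea(CDB) = -412]
   → C = (26, -9)

C = (26, -9)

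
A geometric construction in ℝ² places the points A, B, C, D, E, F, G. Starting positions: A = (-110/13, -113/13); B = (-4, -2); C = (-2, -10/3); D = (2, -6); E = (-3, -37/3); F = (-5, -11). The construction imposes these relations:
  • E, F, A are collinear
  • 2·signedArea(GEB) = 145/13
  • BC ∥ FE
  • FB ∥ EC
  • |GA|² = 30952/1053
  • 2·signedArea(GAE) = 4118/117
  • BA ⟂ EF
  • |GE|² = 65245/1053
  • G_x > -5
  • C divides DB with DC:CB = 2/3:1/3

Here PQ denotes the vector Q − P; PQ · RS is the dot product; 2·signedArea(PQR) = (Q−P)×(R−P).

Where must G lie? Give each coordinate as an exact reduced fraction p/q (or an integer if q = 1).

1. G_x = -188/39  [2·signedArea(GEB) = 145/13 ∩ 2·signedArea(GAE) = 4118/117]
2. G_y = -547/117  [2·signedArea(GEB) = 145/13 ∩ 2·signedArea(GAE) = 4118/117]
   → G = (-188/39, -547/117)

G = (-188/39, -547/117)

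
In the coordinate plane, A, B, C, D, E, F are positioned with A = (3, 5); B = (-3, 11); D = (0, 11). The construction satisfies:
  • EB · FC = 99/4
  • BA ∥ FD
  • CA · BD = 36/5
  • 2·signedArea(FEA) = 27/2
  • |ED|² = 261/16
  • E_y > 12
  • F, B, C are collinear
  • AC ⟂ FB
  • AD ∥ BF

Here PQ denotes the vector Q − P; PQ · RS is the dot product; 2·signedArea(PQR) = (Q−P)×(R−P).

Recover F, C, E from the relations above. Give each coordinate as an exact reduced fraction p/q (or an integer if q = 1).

1. F_x = -6  [BA ∥ FD ∩ AD ∥ BF]
2. F_y = 17  [BA ∥ FD ∩ AD ∥ BF]
   → F = (-6, 17)
3. C_x = 3/5  [F, B, C are collinear ∩ AC ⟂ FB]
4. C_y = 19/5  [F, B, C are collinear ∩ AC ⟂ FB]
   → C = (3/5, 19/5)
5. E_x = -15/4  [EB · FC = 99/4 ∩ 2·signedArea(FEA) = 27/2]
6. E_y = 25/2  [EB · FC = 99/4 ∩ 2·signedArea(FEA) = 27/2]
   → E = (-15/4, 25/2)

C = (3/5, 19/5)
E = (-15/4, 25/2)
F = (-6, 17)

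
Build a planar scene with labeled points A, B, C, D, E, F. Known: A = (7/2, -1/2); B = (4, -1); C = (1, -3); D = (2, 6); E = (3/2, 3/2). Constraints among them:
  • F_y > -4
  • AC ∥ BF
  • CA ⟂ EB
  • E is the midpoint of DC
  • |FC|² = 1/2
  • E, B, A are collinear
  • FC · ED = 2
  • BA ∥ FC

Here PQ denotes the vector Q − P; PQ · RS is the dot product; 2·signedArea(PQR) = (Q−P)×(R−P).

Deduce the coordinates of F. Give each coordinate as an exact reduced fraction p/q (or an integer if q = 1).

1. F_x = 3/2  [BA ∥ FC ∩ AC ∥ BF]
2. F_y = -7/2  [BA ∥ FC ∩ AC ∥ BF]
   → F = (3/2, -7/2)

F = (3/2, -7/2)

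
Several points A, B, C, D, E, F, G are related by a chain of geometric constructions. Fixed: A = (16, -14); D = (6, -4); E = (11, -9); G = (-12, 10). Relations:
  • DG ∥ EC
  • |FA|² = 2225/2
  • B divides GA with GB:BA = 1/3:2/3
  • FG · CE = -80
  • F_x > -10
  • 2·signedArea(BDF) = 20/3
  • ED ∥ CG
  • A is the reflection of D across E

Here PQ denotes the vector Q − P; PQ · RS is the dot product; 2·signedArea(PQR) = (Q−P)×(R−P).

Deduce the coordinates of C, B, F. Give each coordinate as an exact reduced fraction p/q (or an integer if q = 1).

1. C_x = -7  [ED ∥ CG ∩ DG ∥ EC]
2. C_y = 5  [ED ∥ CG ∩ DG ∥ EC]
   → C = (-7, 5)
3. B_x = -8/3  [B divides GA with GB:BA = 1/3:2/3]
4. B_y = 2  [B divides GA with GB:BA = 1/3:2/3]
   → B = (-8/3, 2)
5. F_x = -19/2  [FG · CE = -80 ∩ 2·signedArea(BDF) = 20/3]
6. F_y = 15/2  [FG · CE = -80 ∩ 2·signedArea(BDF) = 20/3]
   → F = (-19/2, 15/2)

B = (-8/3, 2)
C = (-7, 5)
F = (-19/2, 15/2)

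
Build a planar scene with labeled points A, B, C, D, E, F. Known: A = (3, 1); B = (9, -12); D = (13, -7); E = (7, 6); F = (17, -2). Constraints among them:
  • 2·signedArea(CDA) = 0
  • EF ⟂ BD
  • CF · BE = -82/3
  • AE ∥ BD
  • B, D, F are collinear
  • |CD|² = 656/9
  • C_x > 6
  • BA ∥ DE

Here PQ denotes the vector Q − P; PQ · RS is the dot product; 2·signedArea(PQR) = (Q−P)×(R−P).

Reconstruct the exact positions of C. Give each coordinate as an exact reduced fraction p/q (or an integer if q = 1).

C = (19/3, -5/3)

1. C_x = 19/3  [2·signedArea(CDA) = 0 ∩ CF · BE = -82/3]
2. C_y = -5/3  [2·signedArea(CDA) = 0 ∩ CF · BE = -82/3]
   → C = (19/3, -5/3)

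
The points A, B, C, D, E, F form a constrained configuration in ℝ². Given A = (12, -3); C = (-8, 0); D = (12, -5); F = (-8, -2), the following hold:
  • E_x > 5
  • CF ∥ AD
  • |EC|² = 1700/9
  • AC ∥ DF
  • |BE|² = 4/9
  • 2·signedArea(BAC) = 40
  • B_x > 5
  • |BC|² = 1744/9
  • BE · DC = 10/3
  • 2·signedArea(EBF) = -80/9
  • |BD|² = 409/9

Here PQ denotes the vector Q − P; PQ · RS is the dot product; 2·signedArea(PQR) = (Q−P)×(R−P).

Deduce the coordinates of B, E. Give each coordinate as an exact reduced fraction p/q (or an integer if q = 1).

1. B_x = 16/3  [line -3·x + -20·y + -64 = 0 ∩ |BC|² = 1744/9]
2. B_y = -4  [line -3·x + -20·y + -64 = 0 ∩ |BC|² = 1744/9]
   → B = (16/3, -4)
3. E_x = 16/3  [BE · DC = 10/3 ∩ 2·signedArea(EBF) = -80/9]
4. E_y = -10/3  [BE · DC = 10/3 ∩ 2·signedArea(EBF) = -80/9]
   → E = (16/3, -10/3)

B = (16/3, -4)
E = (16/3, -10/3)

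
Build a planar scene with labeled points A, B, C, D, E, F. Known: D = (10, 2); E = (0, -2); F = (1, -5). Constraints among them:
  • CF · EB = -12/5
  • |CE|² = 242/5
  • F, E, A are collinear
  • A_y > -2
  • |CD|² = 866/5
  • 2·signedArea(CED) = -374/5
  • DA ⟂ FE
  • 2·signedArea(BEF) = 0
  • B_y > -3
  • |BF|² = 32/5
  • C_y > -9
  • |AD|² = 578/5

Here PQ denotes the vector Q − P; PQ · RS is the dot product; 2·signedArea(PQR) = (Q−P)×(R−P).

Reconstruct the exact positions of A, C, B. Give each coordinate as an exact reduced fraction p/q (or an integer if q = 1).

A = (-1/5, -7/5)
B = (1/5, -13/5)
C = (11/5, -43/5)

1. A_x = -1/5  [F, E, A are collinear ∩ DA ⟂ FE]
2. A_y = -7/5  [F, E, A are collinear ∩ DA ⟂ FE]
   → A = (-1/5, -7/5)
3. B_x = 1/5  [line 3·x + 1·y + 2 = 0 ∩ |BF|² = 32/5]
4. B_y = -13/5  [line 3·x + 1·y + 2 = 0 ∩ |BF|² = 32/5]
   → B = (1/5, -13/5)
5. C_x = 11/5  [2·signedArea(CED) = -374/5 ∩ CF · EB = -12/5]
6. C_y = -43/5  [2·signedArea(CED) = -374/5 ∩ CF · EB = -12/5]
   → C = (11/5, -43/5)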